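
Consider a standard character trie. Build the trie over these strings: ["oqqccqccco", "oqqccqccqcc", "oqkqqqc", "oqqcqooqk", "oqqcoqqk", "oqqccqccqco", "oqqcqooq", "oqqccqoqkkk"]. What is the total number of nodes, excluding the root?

Count nodes per top-level branch (shared prefixes stored once):
  'o'-branch (oqkqqqc, oqqccqccco, oqqccqccqcc, oqqccqccqco, oqqccqoqkkk, oqqcoqqk, oqqcqooq, oqqcqooqk): 33 nodes
Sum: 33

33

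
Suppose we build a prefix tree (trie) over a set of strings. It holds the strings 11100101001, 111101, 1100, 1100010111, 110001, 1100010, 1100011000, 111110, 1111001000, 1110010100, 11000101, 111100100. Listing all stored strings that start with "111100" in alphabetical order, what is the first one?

111100100

Words with prefix "111100", in lexicographic order: "111100100", "1111001000"
Position 1: 111100100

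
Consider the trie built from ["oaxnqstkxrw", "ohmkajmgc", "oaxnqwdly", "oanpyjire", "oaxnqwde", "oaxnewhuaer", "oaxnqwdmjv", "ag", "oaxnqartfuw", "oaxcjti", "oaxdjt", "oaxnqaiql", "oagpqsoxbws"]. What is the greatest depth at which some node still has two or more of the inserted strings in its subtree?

Look for the deepest trie node that still has at least two words in its subtree.
e.g. "oaxnqwde" and "oaxnqwdly" share the prefix "oaxnqwd" of length 7; no pair shares a longer one.
Longest shared-prefix length: 7

7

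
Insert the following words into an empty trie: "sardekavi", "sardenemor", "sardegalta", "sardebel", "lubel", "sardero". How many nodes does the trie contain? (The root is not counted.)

Trace insertions, counting only characters that open a new branch:
  "sardekavi" → 9 new (s, a, r, d, e, k, a, v, i)
  "sardenemor" → prefix "sarde" already present; 5 new (n, e, m, o, r)
  "sardegalta" → prefix "sarde" already present; 5 new (g, a, l, t, a)
  "sardebel" → prefix "sarde" already present; 3 new (b, e, l)
  "lubel" → 5 new (l, u, b, e, l)
  "sardero" → prefix "sarde" already present; 2 new (r, o)
Total nodes = 9 + 5 + 5 + 3 + 5 + 2 = 29

29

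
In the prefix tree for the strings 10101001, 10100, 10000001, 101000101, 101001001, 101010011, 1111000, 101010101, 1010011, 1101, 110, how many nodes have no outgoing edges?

8

A leaf is a node with no children — equivalently, the end of a word that is not a proper prefix of any other stored word.
Those words: "10000001", "101000101", "101001001", "1010011", "101010011", "101010101", "1101", "1111000"
Leaf count: 8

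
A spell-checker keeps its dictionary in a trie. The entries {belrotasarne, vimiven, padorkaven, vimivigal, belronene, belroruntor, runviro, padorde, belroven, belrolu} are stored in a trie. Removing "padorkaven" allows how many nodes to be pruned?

5

After clearing the end-marker at "padorkaven", prune upward until reaching a node still needed by another word.
The suffix "kaven" (5 nodes) is used only by "padorkaven"; the node for "pador" still has the child "d", so pruning stops there.
Nodes removed: 5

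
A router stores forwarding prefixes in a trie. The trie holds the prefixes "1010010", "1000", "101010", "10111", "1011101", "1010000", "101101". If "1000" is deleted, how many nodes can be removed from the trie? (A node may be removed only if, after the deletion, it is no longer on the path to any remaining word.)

2

After clearing the end-marker at "1000", prune upward until reaching a node still needed by another word.
The suffix "00" (2 nodes) is used only by "1000"; the node for "10" still has the child "1", so pruning stops there.
Nodes removed: 2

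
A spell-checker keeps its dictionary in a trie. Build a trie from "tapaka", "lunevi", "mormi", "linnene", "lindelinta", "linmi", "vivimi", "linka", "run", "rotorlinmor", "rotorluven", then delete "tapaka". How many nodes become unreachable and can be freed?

After clearing the end-marker at "tapaka", prune upward until reaching a node still needed by another word.
No other word shares any prefix with "tapaka", so all 6 of its nodes go.
Nodes removed: 6

6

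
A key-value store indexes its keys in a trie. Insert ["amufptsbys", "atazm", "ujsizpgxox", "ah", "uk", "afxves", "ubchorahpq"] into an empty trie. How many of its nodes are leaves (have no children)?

Leaves are exactly the stored words that no other stored word extends.
Those words: "afxves", "ah", "amufptsbys", "atazm", "ubchorahpq", "ujsizpgxox", "uk"
Leaf count: 7

7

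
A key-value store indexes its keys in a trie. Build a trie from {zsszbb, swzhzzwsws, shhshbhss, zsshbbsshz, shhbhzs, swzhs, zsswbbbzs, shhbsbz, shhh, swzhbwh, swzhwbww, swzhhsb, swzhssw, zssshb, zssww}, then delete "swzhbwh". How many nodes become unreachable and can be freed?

3

After clearing the end-marker at "swzhbwh", prune upward until reaching a node still needed by another word.
The suffix "bwh" (3 nodes) is used only by "swzhbwh"; the node for "swzh" still has the child "z", so pruning stops there.
Nodes removed: 3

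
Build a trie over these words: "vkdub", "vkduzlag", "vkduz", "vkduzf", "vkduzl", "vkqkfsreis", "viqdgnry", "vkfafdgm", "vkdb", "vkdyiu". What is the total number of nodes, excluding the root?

Trie structure (* marks end of a word):
(root)
└─ v
   ├─ i
   │  └─ q
   │     └─ d
   │        └─ g
   │           └─ n
   │              └─ r
   │                 └─ y *
   └─ k
      ├─ d
      │  ├─ b *
      │  ├─ u
      │  │  ├─ b *
      │  │  └─ z *
      │  │     ├─ f *
      │  │     └─ l *
      │  │        └─ a
      │  │           └─ g *
      │  └─ y
      │     └─ i
      │        └─ u *
      ├─ f
      │  └─ a
      │     └─ f
      │        └─ d
      │           └─ g
      │              └─ m *
      └─ q
         └─ k
            └─ f
               └─ s
                  └─ r
                     └─ e
                        └─ i
                           └─ s *
Counting every labelled node above: 35.

35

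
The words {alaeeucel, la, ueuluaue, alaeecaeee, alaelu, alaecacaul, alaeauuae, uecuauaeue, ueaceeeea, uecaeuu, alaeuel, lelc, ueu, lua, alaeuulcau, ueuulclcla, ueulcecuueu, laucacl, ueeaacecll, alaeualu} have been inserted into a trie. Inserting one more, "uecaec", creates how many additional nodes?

"uecae" is already a path in the trie; the remaining "c" must be added.
So 6 − 5 = 1 new nodes.

1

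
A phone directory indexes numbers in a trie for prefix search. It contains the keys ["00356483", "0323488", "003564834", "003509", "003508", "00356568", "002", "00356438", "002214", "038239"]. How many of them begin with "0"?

10

Traverse to the node for "0", then collect every word in that subtree.
Matches: "002", "002214", "003508", "003509", "00356438", "00356483", "003564834", "00356568", "0323488", "038239"
Count: 10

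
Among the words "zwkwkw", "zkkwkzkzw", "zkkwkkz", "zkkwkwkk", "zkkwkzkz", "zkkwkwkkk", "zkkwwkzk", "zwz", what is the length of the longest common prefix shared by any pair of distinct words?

8

The deepest shared node is where two words last agree before diverging.
e.g. "zkkwkwkk" and "zkkwkwkkk" share the prefix "zkkwkwkk" of length 8; no pair shares a longer one.
Longest shared-prefix length: 8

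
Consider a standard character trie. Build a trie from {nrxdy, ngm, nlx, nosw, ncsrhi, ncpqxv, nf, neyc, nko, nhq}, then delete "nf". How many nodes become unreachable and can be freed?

1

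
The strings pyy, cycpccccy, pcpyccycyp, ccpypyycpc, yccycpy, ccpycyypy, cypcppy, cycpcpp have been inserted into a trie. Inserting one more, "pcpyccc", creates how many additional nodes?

Walking "pcpyccc" from the root, the first 6 characters ("pcpycc") follow existing edges; "c" is the first miss.
So 7 − 6 = 1 new nodes.

1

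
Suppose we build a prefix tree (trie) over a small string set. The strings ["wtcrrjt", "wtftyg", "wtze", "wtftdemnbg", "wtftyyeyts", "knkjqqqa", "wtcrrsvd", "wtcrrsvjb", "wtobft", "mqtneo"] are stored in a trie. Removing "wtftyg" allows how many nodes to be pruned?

1

After clearing the end-marker at "wtftyg", prune upward until reaching a node still needed by another word.
The suffix "g" (1 node) is used only by "wtftyg"; the node for "wtfty" still has the child "y", so pruning stops there.
Nodes removed: 1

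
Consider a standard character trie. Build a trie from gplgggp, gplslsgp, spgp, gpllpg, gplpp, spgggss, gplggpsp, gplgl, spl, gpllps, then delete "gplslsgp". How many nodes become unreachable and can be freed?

A node on "gplslsgp"'s path can go only if nothing else ends at it or branches off below it.
The suffix "slsgp" (5 nodes) is used only by "gplslsgp"; the node for "gpl" still has the child "g", so pruning stops there.
Nodes removed: 5

5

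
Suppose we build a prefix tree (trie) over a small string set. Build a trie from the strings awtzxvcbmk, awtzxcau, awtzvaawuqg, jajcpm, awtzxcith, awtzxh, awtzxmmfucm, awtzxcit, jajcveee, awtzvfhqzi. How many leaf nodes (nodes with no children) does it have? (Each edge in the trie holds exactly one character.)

A leaf is a node with no children — equivalently, the end of a word that is not a proper prefix of any other stored word.
Those words: "awtzvaawuqg", "awtzvfhqzi", "awtzxcau", "awtzxcith", "awtzxh", "awtzxmmfucm", "awtzxvcbmk", "jajcpm", "jajcveee"
Leaf count: 9

9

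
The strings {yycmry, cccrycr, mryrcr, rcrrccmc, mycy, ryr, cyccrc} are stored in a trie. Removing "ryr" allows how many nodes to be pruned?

2

After clearing the end-marker at "ryr", prune upward until reaching a node still needed by another word.
The suffix "yr" (2 nodes) is used only by "ryr"; the node for "r" still has the child "c", so pruning stops there.
Nodes removed: 2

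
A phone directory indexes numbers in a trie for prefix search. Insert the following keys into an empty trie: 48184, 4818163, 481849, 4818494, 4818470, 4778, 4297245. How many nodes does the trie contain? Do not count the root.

Trace insertions, counting only characters that open a new branch:
  "48184" → 5 new (4, 8, 1, 8, 4)
  "4818163" → prefix "4818" already present; 3 new (1, 6, 3)
  "481849" → prefix "48184" already present; 1 new (9)
  "4818494" → prefix "481849" already present; 1 new (4)
  "4818470" → prefix "48184" already present; 2 new (7, 0)
  "4778" → prefix "4" already present; 3 new (7, 7, 8)
  "4297245" → prefix "4" already present; 6 new (2, 9, 7, 2, 4, 5)
Total nodes = 5 + 3 + 1 + 1 + 2 + 3 + 6 = 21

21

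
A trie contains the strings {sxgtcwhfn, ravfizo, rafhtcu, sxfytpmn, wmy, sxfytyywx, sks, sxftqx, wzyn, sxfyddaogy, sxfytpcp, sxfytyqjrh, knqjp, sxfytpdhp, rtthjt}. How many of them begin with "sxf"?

7

Walk to "sxf"; the words in its subtree are exactly those with that prefix.
Matches: "sxftqx", "sxfyddaogy", "sxfytpcp", "sxfytpdhp", "sxfytpmn", "sxfytyqjrh", "sxfytyywx"
Count: 7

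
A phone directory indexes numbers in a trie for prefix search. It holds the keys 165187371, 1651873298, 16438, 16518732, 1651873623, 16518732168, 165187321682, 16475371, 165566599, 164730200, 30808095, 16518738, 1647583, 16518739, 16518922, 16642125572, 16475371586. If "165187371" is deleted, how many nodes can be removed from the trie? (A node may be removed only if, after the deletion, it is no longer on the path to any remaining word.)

2

Walk "165187371" from the leaf back toward the root, removing each node that no remaining word uses.
The suffix "71" (2 nodes) is used only by "165187371"; the node for "1651873" still has the child "2", so pruning stops there.
Nodes removed: 2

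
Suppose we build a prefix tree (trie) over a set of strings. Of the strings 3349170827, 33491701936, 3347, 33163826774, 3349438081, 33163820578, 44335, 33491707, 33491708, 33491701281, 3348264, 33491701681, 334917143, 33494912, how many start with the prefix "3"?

Walk to "3"; the words in its subtree are exactly those with that prefix.
Matches: "33163820578", "33163826774", "3347", "3348264", "33491701281", "33491701681", "33491701936", "33491707", "33491708", "3349170827", "334917143", "3349438081", "33494912"
Count: 13

13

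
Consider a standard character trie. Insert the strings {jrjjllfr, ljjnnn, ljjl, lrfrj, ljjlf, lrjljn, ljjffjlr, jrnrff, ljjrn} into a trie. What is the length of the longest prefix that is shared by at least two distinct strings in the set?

4

The deepest shared node is where two words last agree before diverging.
e.g. "ljjl" and "ljjlf" share the prefix "ljjl" of length 4; no pair shares a longer one.
Longest shared-prefix length: 4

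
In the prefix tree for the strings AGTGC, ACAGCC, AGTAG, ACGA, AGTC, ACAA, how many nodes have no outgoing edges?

Leaves are exactly the stored words that no other stored word extends.
Those words: "ACAA", "ACAGCC", "ACGA", "AGTAG", "AGTC", "AGTGC"
Leaf count: 6

6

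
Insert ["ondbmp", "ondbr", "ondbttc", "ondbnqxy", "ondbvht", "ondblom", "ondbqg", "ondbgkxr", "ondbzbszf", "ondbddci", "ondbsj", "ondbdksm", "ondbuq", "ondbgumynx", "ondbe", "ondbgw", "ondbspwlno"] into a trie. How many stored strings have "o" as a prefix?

17

Filter for entries beginning with "o":
Matches: "ondbddci", "ondbdksm", "ondbe", "ondbgkxr", "ondbgumynx", "ondbgw", "ondblom", "ondbmp", "ondbnqxy", "ondbqg", "ondbr", "ondbsj", "ondbspwlno", "ondbttc", "ondbuq", "ondbvht", "ondbzbszf"
Count: 17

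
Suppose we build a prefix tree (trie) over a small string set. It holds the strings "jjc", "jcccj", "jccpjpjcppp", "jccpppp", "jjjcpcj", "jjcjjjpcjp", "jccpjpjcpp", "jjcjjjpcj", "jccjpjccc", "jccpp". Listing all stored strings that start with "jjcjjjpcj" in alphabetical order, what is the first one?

Filter for "jjcjjjpcj…" and sort: "jjcjjjpcj", "jjcjjjpcjp"
The 1st is jjcjjjpcj.

jjcjjjpcj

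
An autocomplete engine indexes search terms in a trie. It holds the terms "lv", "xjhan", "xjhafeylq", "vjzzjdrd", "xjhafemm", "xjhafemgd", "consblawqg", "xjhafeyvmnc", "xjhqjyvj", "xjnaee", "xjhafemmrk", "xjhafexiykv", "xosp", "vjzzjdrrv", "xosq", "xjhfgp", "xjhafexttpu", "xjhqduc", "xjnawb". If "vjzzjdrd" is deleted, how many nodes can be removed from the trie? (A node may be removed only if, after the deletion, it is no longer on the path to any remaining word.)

1

A node on "vjzzjdrd"'s path can go only if nothing else ends at it or branches off below it.
The suffix "d" (1 node) is used only by "vjzzjdrd"; the node for "vjzzjdr" still has the child "r", so pruning stops there.
Nodes removed: 1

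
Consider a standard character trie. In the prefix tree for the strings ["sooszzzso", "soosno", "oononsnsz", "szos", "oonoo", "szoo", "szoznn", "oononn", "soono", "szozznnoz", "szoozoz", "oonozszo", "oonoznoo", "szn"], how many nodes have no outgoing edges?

13

Leaves are exactly the stored words that no other stored word extends.
Those words: "oononn", "oononsnsz", "oonoo", "oonoznoo", "oonozszo", "soono", "soosno", "sooszzzso", "szn", "szoozoz", "szos", "szoznn", "szozznnoz"
Leaf count: 13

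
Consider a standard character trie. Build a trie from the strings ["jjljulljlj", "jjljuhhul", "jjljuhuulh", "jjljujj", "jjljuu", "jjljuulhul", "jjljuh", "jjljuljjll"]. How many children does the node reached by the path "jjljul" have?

2

Walk "jjljul" from the root, arriving at one node.
Distinct next characters after "jjljul": j, l.
That node has 2 child edges.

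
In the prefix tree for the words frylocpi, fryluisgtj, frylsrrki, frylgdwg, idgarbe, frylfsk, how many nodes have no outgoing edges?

Leaves are exactly the stored words that no other stored word extends.
Those words: "frylfsk", "frylgdwg", "frylocpi", "frylsrrki", "fryluisgtj", "idgarbe"
Leaf count: 6

6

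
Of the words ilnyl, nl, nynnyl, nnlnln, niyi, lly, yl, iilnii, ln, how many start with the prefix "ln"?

Walk to "ln"; the words in its subtree are exactly those with that prefix.
Words under "ln": ln
Count: 1

1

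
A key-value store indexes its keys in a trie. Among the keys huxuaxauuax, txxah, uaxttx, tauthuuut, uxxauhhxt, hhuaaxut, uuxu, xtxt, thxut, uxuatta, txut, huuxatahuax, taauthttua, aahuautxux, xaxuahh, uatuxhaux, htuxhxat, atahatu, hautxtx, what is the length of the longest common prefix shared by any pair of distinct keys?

2

Equivalently: take the maximum, over all pairs, of their longest common prefix length.
e.g. "huuxatahuax" and "huxuaxauuax" share the prefix "hu" of length 2; no pair shares a longer one.
Longest shared-prefix length: 2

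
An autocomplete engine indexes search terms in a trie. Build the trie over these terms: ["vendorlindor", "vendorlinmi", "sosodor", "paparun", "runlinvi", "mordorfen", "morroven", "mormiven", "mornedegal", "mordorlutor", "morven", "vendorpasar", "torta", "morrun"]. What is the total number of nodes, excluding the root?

Insert word by word; a character creates a node only if that edge doesn't already exist:
  "vendorlindor" → 12 new (v, e, n, d, o, r, l, i, n, d, o, r)
  "vendorlinmi" → prefix "vendorlin" already present; 2 new (m, i)
  "sosodor" → 7 new (s, o, s, o, d, o, r)
  "paparun" → 7 new (p, a, p, a, r, u, n)
  "runlinvi" → 8 new (r, u, n, l, i, n, v, i)
  "mordorfen" → 9 new (m, o, r, d, o, r, f, e, n)
  "morroven" → prefix "mor" already present; 5 new (r, o, v, e, n)
  "mormiven" → prefix "mor" already present; 5 new (m, i, v, e, n)
  "mornedegal" → prefix "mor" already present; 7 new (n, e, d, e, g, a, l)
  "mordorlutor" → prefix "mordor" already present; 5 new (l, u, t, o, r)
  "morven" → prefix "mor" already present; 3 new (v, e, n)
  "vendorpasar" → prefix "vendor" already present; 5 new (p, a, s, a, r)
  "torta" → 5 new (t, o, r, t, a)
  "morrun" → prefix "morr" already present; 2 new (u, n)
Total nodes = 12 + 2 + 7 + 7 + 8 + 9 + 5 + 5 + 7 + 5 + 3 + 5 + 5 + 2 = 82

82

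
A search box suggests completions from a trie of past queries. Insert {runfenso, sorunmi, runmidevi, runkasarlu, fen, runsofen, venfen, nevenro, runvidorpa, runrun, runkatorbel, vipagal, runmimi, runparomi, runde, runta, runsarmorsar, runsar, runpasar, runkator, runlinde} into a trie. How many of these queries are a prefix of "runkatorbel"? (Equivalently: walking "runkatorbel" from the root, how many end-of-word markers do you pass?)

2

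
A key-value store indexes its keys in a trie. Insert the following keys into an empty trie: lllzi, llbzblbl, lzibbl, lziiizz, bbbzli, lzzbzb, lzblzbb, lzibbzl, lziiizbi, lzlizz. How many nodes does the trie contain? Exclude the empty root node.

43

Insert word by word; a character creates a node only if that edge doesn't already exist:
  "lllzi" → 5 new (l, l, l, z, i)
  "llbzblbl" → prefix "ll" already present; 6 new (b, z, b, l, b, l)
  "lzibbl" → prefix "l" already present; 5 new (z, i, b, b, l)
  "lziiizz" → prefix "lzi" already present; 4 new (i, i, z, z)
  "bbbzli" → 6 new (b, b, b, z, l, i)
  "lzzbzb" → prefix "lz" already present; 4 new (z, b, z, b)
  "lzblzbb" → prefix "lz" already present; 5 new (b, l, z, b, b)
  "lzibbzl" → prefix "lzibb" already present; 2 new (z, l)
  "lziiizbi" → prefix "lziiiz" already present; 2 new (b, i)
  "lzlizz" → prefix "lz" already present; 4 new (l, i, z, z)
Total nodes = 5 + 6 + 5 + 4 + 6 + 4 + 5 + 2 + 2 + 4 = 43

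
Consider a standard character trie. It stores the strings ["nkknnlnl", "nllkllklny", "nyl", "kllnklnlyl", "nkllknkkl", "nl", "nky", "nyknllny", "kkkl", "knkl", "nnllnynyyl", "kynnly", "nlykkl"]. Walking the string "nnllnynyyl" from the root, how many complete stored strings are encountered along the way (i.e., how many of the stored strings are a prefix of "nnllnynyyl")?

Traverse "nnllnynyyl" character by character; count nodes along the way that are marked as word ends.
Prefixes of the query that are stored words: "nnllnynyyl"
Count: 1

1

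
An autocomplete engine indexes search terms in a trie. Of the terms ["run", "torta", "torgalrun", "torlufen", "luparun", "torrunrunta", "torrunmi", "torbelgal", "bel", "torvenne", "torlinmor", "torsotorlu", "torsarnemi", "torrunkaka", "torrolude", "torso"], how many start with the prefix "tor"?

13

Filter for entries beginning with "tor":
Matches: "torbelgal", "torgalrun", "torlinmor", "torlufen", "torrolude", "torrunkaka", "torrunmi", "torrunrunta", "torsarnemi", "torso", "torsotorlu", "torta", "torvenne"
Count: 13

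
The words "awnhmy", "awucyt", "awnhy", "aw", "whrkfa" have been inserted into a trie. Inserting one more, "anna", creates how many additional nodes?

3

The longest prefix of "anna" already in the trie is "a" (length 1).
So 4 − 1 = 3 new nodes.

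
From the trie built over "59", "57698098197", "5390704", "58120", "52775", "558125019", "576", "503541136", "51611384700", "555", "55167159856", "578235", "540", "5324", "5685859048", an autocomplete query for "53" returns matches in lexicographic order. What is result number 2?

5390704

Words with prefix "53", in lexicographic order: "5324", "5390704"
The 2nd is 5390704.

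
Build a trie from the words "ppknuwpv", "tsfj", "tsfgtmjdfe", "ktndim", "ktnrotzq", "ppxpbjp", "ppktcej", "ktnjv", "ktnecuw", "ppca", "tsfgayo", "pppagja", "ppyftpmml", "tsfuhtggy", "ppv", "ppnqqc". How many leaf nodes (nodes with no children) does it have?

A leaf is a node with no children — equivalently, the end of a word that is not a proper prefix of any other stored word.
Those words: "ktndim", "ktnecuw", "ktnjv", "ktnrotzq", "ppca", "ppknuwpv", "ppktcej", "ppnqqc", "pppagja", "ppv", "ppxpbjp", "ppyftpmml", "tsfgayo", "tsfgtmjdfe", "tsfj", "tsfuhtggy"
Leaf count: 16

16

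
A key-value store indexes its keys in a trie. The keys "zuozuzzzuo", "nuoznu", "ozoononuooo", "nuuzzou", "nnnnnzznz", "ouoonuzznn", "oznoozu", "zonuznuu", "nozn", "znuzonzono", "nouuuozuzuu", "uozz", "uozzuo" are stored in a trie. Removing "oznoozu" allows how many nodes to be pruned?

5

Walk "oznoozu" from the leaf back toward the root, removing each node that no remaining word uses.
The suffix "noozu" (5 nodes) is used only by "oznoozu"; the node for "oz" still has the child "o", so pruning stops there.
Nodes removed: 5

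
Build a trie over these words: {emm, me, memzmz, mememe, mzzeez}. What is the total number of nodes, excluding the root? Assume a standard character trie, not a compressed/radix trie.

17

Trie structure (* marks end of a word):
(root)
├─ e
│  └─ m
│     └─ m *
└─ m
   ├─ e *
   │  └─ m
   │     ├─ e
   │     │  └─ m
   │     │     └─ e *
   │     └─ z
   │        └─ m
   │           └─ z *
   └─ z
      └─ z
         └─ e
            └─ e
               └─ z *
Counting every labelled node above: 17.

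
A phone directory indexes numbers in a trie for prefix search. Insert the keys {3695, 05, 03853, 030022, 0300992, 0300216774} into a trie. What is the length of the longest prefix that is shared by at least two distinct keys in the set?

The deepest shared node is where two words last agree before diverging.
"0300216774" and "030022" agree on "03002" (5 characters) before diverging; nothing deeper is shared.
Longest shared-prefix length: 5

5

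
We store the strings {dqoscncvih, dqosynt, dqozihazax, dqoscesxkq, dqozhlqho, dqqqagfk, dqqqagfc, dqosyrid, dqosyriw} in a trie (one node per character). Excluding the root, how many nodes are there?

41

Trace insertions, counting only characters that open a new branch:
  "dqoscncvih" → 10 new (d, q, o, s, c, n, c, v, i, h)
  "dqosynt" → prefix "dqos" already present; 3 new (y, n, t)
  "dqozihazax" → prefix "dqo" already present; 7 new (z, i, h, a, z, a, x)
  "dqoscesxkq" → prefix "dqosc" already present; 5 new (e, s, x, k, q)
  "dqozhlqho" → prefix "dqoz" already present; 5 new (h, l, q, h, o)
  "dqqqagfk" → prefix "dq" already present; 6 new (q, q, a, g, f, k)
  "dqqqagfc" → prefix "dqqqagf" already present; 1 new (c)
  "dqosyrid" → prefix "dqosy" already present; 3 new (r, i, d)
  "dqosyriw" → prefix "dqosyri" already present; 1 new (w)
Total nodes = 10 + 3 + 7 + 5 + 5 + 6 + 1 + 3 + 1 = 41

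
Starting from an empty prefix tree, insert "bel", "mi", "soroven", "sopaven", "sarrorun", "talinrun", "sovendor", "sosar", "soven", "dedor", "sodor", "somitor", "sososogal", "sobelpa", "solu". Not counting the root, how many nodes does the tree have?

Trace insertions, counting only characters that open a new branch:
  "bel" → 3 new (b, e, l)
  "mi" → 2 new (m, i)
  "soroven" → 7 new (s, o, r, o, v, e, n)
  "sopaven" → prefix "so" already present; 5 new (p, a, v, e, n)
  "sarrorun" → prefix "s" already present; 7 new (a, r, r, o, r, u, n)
  "talinrun" → 8 new (t, a, l, i, n, r, u, n)
  "sovendor" → prefix "so" already present; 6 new (v, e, n, d, o, r)
  "sosar" → prefix "so" already present; 3 new (s, a, r)
  "soven" → prefix "soven" already present; 0 new (none)
  "dedor" → 5 new (d, e, d, o, r)
  "sodor" → prefix "so" already present; 3 new (d, o, r)
  "somitor" → prefix "so" already present; 5 new (m, i, t, o, r)
  "sososogal" → prefix "sos" already present; 6 new (o, s, o, g, a, l)
  "sobelpa" → prefix "so" already present; 5 new (b, e, l, p, a)
  "solu" → prefix "so" already present; 2 new (l, u)
Total nodes = 3 + 2 + 7 + 5 + 7 + 8 + 6 + 3 + 0 + 5 + 3 + 5 + 6 + 5 + 2 = 67

67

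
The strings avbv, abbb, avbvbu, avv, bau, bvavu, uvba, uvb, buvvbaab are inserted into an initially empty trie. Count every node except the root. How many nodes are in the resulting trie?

28

Count nodes per top-level branch (shared prefixes stored once):
  'a'-branch (abbb, avbv, avbvbu, avv): 10 nodes
  'b'-branch (bau, buvvbaab, bvavu): 14 nodes
  'u'-branch (uvb, uvba): 4 nodes
Sum: 28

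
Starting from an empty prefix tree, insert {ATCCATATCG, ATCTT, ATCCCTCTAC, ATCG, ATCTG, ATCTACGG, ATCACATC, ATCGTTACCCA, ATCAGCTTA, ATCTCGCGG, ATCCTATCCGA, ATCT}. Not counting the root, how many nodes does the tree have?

53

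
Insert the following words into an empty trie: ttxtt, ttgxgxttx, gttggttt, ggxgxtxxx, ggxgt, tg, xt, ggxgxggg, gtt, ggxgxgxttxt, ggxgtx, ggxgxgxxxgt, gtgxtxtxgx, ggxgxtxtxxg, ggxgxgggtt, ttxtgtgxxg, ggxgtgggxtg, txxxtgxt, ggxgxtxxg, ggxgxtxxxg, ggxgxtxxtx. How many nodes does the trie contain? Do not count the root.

Count nodes per top-level branch (shared prefixes stored once):
  'g'-branch (ggxgt, ggxgtgggxtg, ggxgtx, ggxgxggg, ggxgxgggtt, ggxgxgxttxt, ggxgxgxxxgt, ggxgxtxtxxg, ggxgxtxxg, ggxgxtxxtx, ggxgxtxxx, ggxgxtxxxg, gtgxtxtxgx, gtt, gttggttt): 54 nodes
  't'-branch (tg, ttgxgxttx, ttxtgtgxxg, ttxtt, txxxtgxt): 26 nodes
  'x'-branch (xt): 2 nodes
Sum: 82

82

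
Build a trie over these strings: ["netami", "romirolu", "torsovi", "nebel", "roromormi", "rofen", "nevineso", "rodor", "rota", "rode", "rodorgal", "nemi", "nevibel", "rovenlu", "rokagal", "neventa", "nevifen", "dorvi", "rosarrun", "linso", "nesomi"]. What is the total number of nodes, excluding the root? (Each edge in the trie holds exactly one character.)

91

Insert word by word; a character creates a node only if that edge doesn't already exist:
  "netami" → 6 new (n, e, t, a, m, i)
  "romirolu" → 8 new (r, o, m, i, r, o, l, u)
  "torsovi" → 7 new (t, o, r, s, o, v, i)
  "nebel" → prefix "ne" already present; 3 new (b, e, l)
  "roromormi" → prefix "ro" already present; 7 new (r, o, m, o, r, m, i)
  "rofen" → prefix "ro" already present; 3 new (f, e, n)
  "nevineso" → prefix "ne" already present; 6 new (v, i, n, e, s, o)
  "rodor" → prefix "ro" already present; 3 new (d, o, r)
  "rota" → prefix "ro" already present; 2 new (t, a)
  "rode" → prefix "rod" already present; 1 new (e)
  "rodorgal" → prefix "rodor" already present; 3 new (g, a, l)
  "nemi" → prefix "ne" already present; 2 new (m, i)
  "nevibel" → prefix "nevi" already present; 3 new (b, e, l)
  "rovenlu" → prefix "ro" already present; 5 new (v, e, n, l, u)
  "rokagal" → prefix "ro" already present; 5 new (k, a, g, a, l)
  "neventa" → prefix "nev" already present; 4 new (e, n, t, a)
  "nevifen" → prefix "nevi" already present; 3 new (f, e, n)
  "dorvi" → 5 new (d, o, r, v, i)
  "rosarrun" → prefix "ro" already present; 6 new (s, a, r, r, u, n)
  "linso" → 5 new (l, i, n, s, o)
  "nesomi" → prefix "ne" already present; 4 new (s, o, m, i)
Total nodes = 6 + 8 + 7 + 3 + 7 + 3 + 6 + 3 + 2 + 1 + 3 + 2 + 3 + 5 + 5 + 4 + 3 + 5 + 6 + 5 + 4 = 91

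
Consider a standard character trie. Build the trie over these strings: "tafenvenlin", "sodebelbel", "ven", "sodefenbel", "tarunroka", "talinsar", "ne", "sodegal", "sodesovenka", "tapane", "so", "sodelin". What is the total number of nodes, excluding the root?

Trace insertions, counting only characters that open a new branch:
  "tafenvenlin" → 11 new (t, a, f, e, n, v, e, n, l, i, n)
  "sodebelbel" → 10 new (s, o, d, e, b, e, l, b, e, l)
  "ven" → 3 new (v, e, n)
  "sodefenbel" → prefix "sode" already present; 6 new (f, e, n, b, e, l)
  "tarunroka" → prefix "ta" already present; 7 new (r, u, n, r, o, k, a)
  "talinsar" → prefix "ta" already present; 6 new (l, i, n, s, a, r)
  "ne" → 2 new (n, e)
  "sodegal" → prefix "sode" already present; 3 new (g, a, l)
  "sodesovenka" → prefix "sode" already present; 7 new (s, o, v, e, n, k, a)
  "tapane" → prefix "ta" already present; 4 new (p, a, n, e)
  "so" → prefix "so" already present; 0 new (none)
  "sodelin" → prefix "sode" already present; 3 new (l, i, n)
Total nodes = 11 + 10 + 3 + 6 + 7 + 6 + 2 + 3 + 7 + 4 + 0 + 3 = 62

62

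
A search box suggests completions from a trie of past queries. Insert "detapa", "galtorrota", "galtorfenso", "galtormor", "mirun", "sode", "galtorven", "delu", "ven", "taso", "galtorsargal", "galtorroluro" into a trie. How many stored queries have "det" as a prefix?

Walk to "det"; the words in its subtree are exactly those with that prefix.
Words under "det": detapa
Count: 1

1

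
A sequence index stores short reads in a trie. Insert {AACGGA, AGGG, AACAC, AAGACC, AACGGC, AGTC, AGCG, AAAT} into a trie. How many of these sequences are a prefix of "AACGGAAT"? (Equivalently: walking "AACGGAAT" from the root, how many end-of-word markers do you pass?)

1

Walk "AACGGAAT" from the root; an end-of-word marker is hit whenever a stored word is a prefix of "AACGGAAT".
Prefixes of the query that are stored words: "AACGGA"
Count: 1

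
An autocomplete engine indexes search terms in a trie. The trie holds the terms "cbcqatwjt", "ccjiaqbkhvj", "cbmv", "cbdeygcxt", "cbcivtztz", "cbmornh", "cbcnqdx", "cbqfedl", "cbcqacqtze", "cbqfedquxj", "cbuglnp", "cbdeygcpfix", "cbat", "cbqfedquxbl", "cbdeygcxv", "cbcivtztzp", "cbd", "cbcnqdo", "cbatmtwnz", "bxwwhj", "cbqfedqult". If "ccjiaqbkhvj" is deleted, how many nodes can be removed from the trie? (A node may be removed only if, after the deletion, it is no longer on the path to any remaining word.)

10

After clearing the end-marker at "ccjiaqbkhvj", prune upward until reaching a node still needed by another word.
The suffix "cjiaqbkhvj" (10 nodes) is used only by "ccjiaqbkhvj"; the node for "c" still has the child "b", so pruning stops there.
Nodes removed: 10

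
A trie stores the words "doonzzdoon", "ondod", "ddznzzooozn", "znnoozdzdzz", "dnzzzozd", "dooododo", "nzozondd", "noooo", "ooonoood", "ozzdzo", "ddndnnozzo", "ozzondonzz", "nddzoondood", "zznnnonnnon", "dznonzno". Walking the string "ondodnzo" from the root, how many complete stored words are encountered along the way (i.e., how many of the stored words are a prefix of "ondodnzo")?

Walk "ondodnzo" from the root; an end-of-word marker is hit whenever a stored word is a prefix of "ondodnzo".
Prefixes of the query that are stored words: "ondod"
Count: 1

1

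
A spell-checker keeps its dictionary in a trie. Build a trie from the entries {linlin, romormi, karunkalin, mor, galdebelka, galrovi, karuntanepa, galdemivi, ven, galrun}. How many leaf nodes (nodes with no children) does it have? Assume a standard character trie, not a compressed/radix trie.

A leaf is a node with no children — equivalently, the end of a word that is not a proper prefix of any other stored word.
Those words: "galdebelka", "galdemivi", "galrovi", "galrun", "karunkalin", "karuntanepa", "linlin", "mor", "romormi", "ven"
Leaf count: 10

10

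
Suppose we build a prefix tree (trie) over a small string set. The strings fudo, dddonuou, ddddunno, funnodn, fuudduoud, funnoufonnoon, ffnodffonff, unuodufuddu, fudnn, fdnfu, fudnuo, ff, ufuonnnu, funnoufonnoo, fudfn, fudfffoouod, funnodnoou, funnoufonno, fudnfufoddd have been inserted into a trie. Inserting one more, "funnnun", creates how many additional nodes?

3

"funn" is already a path in the trie; the remaining "nun" must be added.
New nodes needed: |"funnnun"| − 4 = 7 − 4 = 3.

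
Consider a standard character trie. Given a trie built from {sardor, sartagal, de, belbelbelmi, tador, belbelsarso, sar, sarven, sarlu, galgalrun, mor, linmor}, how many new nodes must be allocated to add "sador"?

"sa" is already a path in the trie; the remaining "dor" must be added.
New nodes needed: |"sador"| − 2 = 5 − 2 = 3.

3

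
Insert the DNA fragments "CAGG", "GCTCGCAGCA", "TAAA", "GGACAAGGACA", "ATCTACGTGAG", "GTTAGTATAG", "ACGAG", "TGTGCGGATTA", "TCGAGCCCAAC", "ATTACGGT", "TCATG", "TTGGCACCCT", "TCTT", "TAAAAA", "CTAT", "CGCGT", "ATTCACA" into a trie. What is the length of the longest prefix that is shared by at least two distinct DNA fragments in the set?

The deepest shared node is where two words last agree before diverging.
"TAAA" and "TAAAAA" agree on "TAAA" (4 characters) before diverging; nothing deeper is shared.
Longest shared-prefix length: 4

4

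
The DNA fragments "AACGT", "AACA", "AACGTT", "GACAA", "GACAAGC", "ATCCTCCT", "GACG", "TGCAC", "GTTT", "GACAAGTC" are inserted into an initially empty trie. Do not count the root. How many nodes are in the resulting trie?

Count nodes per top-level branch (shared prefixes stored once):
  'A'-branch (AACA, AACGT, AACGTT, ATCCTCCT): 14 nodes
  'G'-branch (GACAA, GACAAGC, GACAAGTC, GACG, GTTT): 13 nodes
  'T'-branch (TGCAC): 5 nodes
Sum: 32

32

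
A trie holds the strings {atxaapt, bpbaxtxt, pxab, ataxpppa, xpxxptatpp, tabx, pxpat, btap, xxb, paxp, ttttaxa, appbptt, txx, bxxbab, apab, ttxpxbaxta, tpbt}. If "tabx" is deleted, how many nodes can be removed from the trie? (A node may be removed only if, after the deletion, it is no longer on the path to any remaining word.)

3

After clearing the end-marker at "tabx", prune upward until reaching a node still needed by another word.
The suffix "abx" (3 nodes) is used only by "tabx"; the node for "t" still has the child "t", so pruning stops there.
Nodes removed: 3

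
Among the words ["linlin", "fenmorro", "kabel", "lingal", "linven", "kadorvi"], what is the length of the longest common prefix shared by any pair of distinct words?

Look for the deepest trie node that still has at least two words in its subtree.
"lingal" and "linlin" agree on "lin" (3 characters) before diverging; nothing deeper is shared.
Longest shared-prefix length: 3

3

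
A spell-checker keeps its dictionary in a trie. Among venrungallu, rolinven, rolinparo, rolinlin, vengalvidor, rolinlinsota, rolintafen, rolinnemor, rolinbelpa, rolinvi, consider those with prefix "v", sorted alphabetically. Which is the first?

vengalvidor

DFS of the "v" subtree visits, in order: "vengalvidor", "venrungallu"
Position 1: vengalvidor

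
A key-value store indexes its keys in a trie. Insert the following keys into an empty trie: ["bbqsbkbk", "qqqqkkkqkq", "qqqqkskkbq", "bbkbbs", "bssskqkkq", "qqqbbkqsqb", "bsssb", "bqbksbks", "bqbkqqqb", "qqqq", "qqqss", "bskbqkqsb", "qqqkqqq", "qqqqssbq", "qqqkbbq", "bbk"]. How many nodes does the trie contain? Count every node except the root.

74

Trace insertions, counting only characters that open a new branch:
  "bbqsbkbk" → 8 new (b, b, q, s, b, k, b, k)
  "qqqqkkkqkq" → 10 new (q, q, q, q, k, k, k, q, k, q)
  "qqqqkskkbq" → prefix "qqqqk" already present; 5 new (s, k, k, b, q)
  "bbkbbs" → prefix "bb" already present; 4 new (k, b, b, s)
  "bssskqkkq" → prefix "b" already present; 8 new (s, s, s, k, q, k, k, q)
  "qqqbbkqsqb" → prefix "qqq" already present; 7 new (b, b, k, q, s, q, b)
  "bsssb" → prefix "bsss" already present; 1 new (b)
  "bqbksbks" → prefix "b" already present; 7 new (q, b, k, s, b, k, s)
  "bqbkqqqb" → prefix "bqbk" already present; 4 new (q, q, q, b)
  "qqqq" → prefix "qqqq" already present; 0 new (none)
  "qqqss" → prefix "qqq" already present; 2 new (s, s)
  "bskbqkqsb" → prefix "bs" already present; 7 new (k, b, q, k, q, s, b)
  "qqqkqqq" → prefix "qqq" already present; 4 new (k, q, q, q)
  "qqqqssbq" → prefix "qqqq" already present; 4 new (s, s, b, q)
  "qqqkbbq" → prefix "qqqk" already present; 3 new (b, b, q)
  "bbk" → prefix "bbk" already present; 0 new (none)
Total nodes = 8 + 10 + 5 + 4 + 8 + 7 + 1 + 7 + 4 + 0 + 2 + 7 + 4 + 4 + 3 + 0 = 74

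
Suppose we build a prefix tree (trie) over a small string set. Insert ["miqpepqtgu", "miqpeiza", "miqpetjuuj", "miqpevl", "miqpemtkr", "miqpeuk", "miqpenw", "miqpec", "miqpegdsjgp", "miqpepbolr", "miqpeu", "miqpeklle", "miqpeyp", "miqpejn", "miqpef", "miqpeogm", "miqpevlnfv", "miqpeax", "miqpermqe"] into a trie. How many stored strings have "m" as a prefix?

19

Filter for entries beginning with "m":
Matches: "miqpeax", "miqpec", "miqpef", "miqpegdsjgp", "miqpeiza", "miqpejn", "miqpeklle", "miqpemtkr", "miqpenw", "miqpeogm", "miqpepbolr", "miqpepqtgu", "miqpermqe", "miqpetjuuj", "miqpeu", "miqpeuk", "miqpevl", "miqpevlnfv", "miqpeyp"
Count: 19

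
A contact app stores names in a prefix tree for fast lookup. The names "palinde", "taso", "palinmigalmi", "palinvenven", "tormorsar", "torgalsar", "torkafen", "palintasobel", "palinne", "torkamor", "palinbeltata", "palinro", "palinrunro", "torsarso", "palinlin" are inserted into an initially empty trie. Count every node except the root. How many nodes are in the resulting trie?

76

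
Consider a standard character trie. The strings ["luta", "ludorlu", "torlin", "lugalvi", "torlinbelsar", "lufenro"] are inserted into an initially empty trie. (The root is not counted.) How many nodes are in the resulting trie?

Trace insertions, counting only characters that open a new branch:
  "luta" → 4 new (l, u, t, a)
  "ludorlu" → prefix "lu" already present; 5 new (d, o, r, l, u)
  "torlin" → 6 new (t, o, r, l, i, n)
  "lugalvi" → prefix "lu" already present; 5 new (g, a, l, v, i)
  "torlinbelsar" → prefix "torlin" already present; 6 new (b, e, l, s, a, r)
  "lufenro" → prefix "lu" already present; 5 new (f, e, n, r, o)
Total nodes = 4 + 5 + 6 + 5 + 6 + 5 = 31

31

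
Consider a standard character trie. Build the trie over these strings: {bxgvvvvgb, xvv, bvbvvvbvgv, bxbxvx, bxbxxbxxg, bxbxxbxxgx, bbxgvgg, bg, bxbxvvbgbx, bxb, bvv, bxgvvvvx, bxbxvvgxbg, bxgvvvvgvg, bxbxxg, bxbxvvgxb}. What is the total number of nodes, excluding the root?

52

Trace insertions, counting only characters that open a new branch:
  "bxgvvvvgb" → 9 new (b, x, g, v, v, v, v, g, b)
  "xvv" → 3 new (x, v, v)
  "bvbvvvbvgv" → prefix "b" already present; 9 new (v, b, v, v, v, b, v, g, v)
  "bxbxvx" → prefix "bx" already present; 4 new (b, x, v, x)
  "bxbxxbxxg" → prefix "bxbx" already present; 5 new (x, b, x, x, g)
  "bxbxxbxxgx" → prefix "bxbxxbxxg" already present; 1 new (x)
  "bbxgvgg" → prefix "b" already present; 6 new (b, x, g, v, g, g)
  "bg" → prefix "b" already present; 1 new (g)
  "bxbxvvbgbx" → prefix "bxbxv" already present; 5 new (v, b, g, b, x)
  "bxb" → prefix "bxb" already present; 0 new (none)
  "bvv" → prefix "bv" already present; 1 new (v)
  "bxgvvvvx" → prefix "bxgvvvv" already present; 1 new (x)
  "bxbxvvgxbg" → prefix "bxbxvv" already present; 4 new (g, x, b, g)
  "bxgvvvvgvg" → prefix "bxgvvvvg" already present; 2 new (v, g)
  "bxbxxg" → prefix "bxbxx" already present; 1 new (g)
  "bxbxvvgxb" → prefix "bxbxvvgxb" already present; 0 new (none)
Total nodes = 9 + 3 + 9 + 4 + 5 + 1 + 6 + 1 + 5 + 0 + 1 + 1 + 4 + 2 + 1 + 0 = 52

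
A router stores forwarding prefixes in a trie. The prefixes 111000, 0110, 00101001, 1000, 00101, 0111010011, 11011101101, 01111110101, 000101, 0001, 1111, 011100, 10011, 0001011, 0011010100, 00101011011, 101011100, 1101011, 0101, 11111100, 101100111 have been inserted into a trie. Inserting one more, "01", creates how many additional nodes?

Every character of "01" already lies on an existing path (it is a prefix of some stored word).
No new nodes are needed: 0.

0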